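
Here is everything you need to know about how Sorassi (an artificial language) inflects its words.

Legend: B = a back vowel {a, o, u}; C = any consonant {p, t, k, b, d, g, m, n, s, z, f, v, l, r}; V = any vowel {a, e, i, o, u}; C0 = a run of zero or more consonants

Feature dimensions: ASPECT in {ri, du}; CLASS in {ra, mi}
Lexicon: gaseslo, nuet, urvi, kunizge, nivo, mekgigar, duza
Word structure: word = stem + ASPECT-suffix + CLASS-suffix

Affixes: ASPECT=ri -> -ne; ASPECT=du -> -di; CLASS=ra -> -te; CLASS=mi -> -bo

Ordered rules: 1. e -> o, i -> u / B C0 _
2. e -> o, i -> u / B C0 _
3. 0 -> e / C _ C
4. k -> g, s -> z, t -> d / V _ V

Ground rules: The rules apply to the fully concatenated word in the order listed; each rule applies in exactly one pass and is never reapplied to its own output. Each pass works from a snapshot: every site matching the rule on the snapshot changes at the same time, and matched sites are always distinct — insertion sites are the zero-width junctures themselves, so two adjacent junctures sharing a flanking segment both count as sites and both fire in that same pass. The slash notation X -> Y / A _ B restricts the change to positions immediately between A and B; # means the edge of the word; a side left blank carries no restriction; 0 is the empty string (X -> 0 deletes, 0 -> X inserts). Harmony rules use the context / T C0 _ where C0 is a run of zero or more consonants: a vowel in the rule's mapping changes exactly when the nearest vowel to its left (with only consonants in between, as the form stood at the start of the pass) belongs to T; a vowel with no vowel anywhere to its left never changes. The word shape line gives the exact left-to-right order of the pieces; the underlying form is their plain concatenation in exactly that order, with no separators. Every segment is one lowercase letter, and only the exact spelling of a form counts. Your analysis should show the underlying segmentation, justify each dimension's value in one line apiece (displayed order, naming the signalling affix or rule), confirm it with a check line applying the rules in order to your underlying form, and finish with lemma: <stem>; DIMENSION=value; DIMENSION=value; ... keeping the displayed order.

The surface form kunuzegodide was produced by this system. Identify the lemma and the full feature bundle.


underlying: kunizge-di-te
ASPECT=du - signalled by the affix -di
CLASS=ra - signalled by the affix -te
check: kunizgedite -> kunuzgedite -> kunuzgodite -> kunuzegodite -> kunuzegodide
lemma: kunizge; ASPECT=du; CLASS=ra


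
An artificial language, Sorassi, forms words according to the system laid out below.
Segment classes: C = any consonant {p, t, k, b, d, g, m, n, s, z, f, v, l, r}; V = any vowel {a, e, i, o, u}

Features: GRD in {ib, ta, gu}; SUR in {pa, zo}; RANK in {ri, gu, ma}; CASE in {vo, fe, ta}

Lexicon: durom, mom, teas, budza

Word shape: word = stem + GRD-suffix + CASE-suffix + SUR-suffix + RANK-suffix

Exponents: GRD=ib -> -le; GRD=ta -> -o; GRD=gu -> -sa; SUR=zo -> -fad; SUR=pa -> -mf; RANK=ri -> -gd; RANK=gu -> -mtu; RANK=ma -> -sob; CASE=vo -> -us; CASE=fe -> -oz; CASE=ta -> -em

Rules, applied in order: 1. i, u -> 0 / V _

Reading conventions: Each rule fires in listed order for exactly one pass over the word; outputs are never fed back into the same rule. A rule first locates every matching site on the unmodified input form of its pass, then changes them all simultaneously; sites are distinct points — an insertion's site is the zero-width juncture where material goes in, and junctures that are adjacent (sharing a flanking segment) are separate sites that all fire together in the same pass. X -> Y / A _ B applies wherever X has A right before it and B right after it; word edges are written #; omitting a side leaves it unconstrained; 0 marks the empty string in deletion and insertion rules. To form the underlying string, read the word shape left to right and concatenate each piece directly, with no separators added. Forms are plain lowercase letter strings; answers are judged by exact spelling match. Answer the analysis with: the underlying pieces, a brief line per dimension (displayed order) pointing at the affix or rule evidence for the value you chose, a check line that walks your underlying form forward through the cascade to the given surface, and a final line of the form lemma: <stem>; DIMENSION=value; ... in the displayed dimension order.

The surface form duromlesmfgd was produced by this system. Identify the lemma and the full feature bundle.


underlying: durom-le-us-mf-gd
GRD=ib - signalled by the affix -le
SUR=pa - signalled by the affix -mf
RANK=ri - signalled by the affix -gd
CASE=vo - signalled by the affix -us
check: duromleusmfgd -> duromlesmfgd
lemma: durom; GRD=ib; SUR=pa; RANK=ri; CASE=vo


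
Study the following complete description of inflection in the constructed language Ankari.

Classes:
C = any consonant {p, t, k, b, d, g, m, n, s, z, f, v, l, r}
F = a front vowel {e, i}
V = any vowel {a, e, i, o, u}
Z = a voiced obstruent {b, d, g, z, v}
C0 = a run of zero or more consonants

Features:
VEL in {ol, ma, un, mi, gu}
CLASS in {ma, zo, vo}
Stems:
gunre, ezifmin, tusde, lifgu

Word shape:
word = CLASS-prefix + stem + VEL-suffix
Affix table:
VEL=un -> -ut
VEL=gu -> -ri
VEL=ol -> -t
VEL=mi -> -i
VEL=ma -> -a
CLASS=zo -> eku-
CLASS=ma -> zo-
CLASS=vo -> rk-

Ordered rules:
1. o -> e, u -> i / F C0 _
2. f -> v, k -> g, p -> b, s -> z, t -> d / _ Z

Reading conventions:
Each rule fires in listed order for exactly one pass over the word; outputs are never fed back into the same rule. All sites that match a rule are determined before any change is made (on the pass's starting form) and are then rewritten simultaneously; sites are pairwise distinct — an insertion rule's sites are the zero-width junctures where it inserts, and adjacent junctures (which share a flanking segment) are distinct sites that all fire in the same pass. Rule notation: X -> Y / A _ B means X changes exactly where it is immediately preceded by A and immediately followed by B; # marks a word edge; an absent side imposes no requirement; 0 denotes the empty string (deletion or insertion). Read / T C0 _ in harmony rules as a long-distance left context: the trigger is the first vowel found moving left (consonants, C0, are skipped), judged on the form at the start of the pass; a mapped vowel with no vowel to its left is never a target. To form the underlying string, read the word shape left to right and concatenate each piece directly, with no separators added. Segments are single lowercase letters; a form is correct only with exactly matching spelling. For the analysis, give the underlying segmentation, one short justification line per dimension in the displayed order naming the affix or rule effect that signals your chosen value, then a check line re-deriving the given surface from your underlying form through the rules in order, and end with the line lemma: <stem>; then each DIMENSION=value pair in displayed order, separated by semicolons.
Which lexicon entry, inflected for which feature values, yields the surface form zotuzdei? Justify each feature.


underlying: zo-tusde-i
VEL=mi - signalled by the affix -i
CLASS=ma - signalled by the affix zo-
check: zotusdei -> zotusdei -> zotuzdei
lemma: tusde; VEL=mi; CLASS=ma


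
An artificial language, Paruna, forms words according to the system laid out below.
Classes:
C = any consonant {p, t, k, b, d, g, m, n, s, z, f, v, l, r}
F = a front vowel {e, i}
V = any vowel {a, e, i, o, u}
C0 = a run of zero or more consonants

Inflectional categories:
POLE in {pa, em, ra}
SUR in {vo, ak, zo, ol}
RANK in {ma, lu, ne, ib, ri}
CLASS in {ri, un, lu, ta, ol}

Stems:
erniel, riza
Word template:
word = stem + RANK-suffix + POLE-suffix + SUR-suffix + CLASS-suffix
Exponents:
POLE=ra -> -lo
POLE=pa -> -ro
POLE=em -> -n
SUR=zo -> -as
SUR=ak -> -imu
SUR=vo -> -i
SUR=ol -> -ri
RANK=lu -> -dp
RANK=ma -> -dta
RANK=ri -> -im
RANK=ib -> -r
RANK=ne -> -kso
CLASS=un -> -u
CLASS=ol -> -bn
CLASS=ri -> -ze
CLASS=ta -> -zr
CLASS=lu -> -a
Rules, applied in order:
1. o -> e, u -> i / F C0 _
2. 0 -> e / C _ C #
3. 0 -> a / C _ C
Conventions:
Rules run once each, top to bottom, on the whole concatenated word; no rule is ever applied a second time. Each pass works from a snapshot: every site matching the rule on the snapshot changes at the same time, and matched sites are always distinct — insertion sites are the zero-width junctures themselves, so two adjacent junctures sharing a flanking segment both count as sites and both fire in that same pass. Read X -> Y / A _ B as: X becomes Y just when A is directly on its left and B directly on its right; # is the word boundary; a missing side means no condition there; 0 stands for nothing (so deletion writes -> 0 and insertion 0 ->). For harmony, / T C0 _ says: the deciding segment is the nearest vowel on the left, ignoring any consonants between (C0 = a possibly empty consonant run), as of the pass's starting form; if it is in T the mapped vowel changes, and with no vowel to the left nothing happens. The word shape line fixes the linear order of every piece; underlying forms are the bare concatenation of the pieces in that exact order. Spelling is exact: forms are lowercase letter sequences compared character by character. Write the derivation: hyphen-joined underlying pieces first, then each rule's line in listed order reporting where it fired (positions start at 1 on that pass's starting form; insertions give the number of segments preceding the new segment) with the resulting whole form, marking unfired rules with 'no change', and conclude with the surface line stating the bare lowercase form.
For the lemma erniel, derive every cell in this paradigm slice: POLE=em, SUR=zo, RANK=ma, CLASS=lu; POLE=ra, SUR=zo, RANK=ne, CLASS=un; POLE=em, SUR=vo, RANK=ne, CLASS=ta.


cell POLE=em, SUR=zo, RANK=ma, CLASS=lu:
underlying: erniel-dta-n-as-a
1. o -> e, u -> i / F C0 _: no change
2. 0 -> e / C _ C #: no change
3. 0 -> a / C _ C: inserts after position(s) 2, 6, 7: eranieladatanasa
surface: eranieladatanasa

cell POLE=ra, SUR=zo, RANK=ne, CLASS=un:
underlying: erniel-kso-lo-as-u
1. o -> e, u -> i / F C0 _: fires at position(s) 9: ernielkseloasu
2. 0 -> e / C _ C #: no change
3. 0 -> a / C _ C: inserts after position(s) 2, 6, 7: eranielakaseloasu
surface: eranielakaseloasu

cell POLE=em, SUR=vo, RANK=ne, CLASS=ta:
underlying: erniel-kso-n-i-zr
1. o -> e, u -> i / F C0 _: fires at position(s) 9: ernielksenizr
2. 0 -> e / C _ C #: inserts after position(s) 12: ernielksenizer
3. 0 -> a / C _ C: inserts after position(s) 2, 6, 7: eranielakasenizer
surface: eranielakasenizer


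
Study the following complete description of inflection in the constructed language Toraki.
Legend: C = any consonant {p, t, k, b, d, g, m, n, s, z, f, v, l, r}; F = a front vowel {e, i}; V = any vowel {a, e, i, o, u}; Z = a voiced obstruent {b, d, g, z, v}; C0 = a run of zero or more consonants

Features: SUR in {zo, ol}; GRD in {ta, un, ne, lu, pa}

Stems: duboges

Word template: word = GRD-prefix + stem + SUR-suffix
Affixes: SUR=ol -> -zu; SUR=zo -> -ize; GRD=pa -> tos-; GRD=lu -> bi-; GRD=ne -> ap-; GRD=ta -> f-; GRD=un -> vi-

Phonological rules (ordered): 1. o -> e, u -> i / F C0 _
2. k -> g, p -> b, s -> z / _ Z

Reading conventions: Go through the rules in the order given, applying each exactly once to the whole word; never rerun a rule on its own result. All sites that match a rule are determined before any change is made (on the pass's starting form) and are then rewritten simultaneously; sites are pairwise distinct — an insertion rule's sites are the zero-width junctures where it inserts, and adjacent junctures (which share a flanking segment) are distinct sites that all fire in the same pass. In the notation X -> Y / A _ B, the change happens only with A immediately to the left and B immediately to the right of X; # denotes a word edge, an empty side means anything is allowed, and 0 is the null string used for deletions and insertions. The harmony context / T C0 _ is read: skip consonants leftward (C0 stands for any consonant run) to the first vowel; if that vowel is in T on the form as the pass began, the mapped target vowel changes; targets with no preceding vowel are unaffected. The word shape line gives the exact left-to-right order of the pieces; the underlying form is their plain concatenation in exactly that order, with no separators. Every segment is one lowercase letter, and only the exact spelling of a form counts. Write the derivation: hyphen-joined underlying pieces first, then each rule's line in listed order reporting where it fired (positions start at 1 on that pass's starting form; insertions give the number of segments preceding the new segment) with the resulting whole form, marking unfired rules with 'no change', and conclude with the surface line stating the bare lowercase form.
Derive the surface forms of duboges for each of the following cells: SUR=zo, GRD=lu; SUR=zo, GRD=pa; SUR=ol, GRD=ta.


cell SUR=zo, GRD=lu:
underlying: bi-duboges-ize
1. o -> e, u -> i / F C0 _: fires at position(s) 4: bidibogesize
2. k -> g, p -> b, s -> z / _ Z: no change
surface: bidibogesize

cell SUR=zo, GRD=pa:
underlying: tos-duboges-ize
1. o -> e, u -> i / F C0 _: no change
2. k -> g, p -> b, s -> z / _ Z: fires at position(s) 3: tozdubogesize
surface: tozdubogesize

cell SUR=ol, GRD=ta:
underlying: f-duboges-zu
1. o -> e, u -> i / F C0 _: fires at position(s) 10: fdubogeszi
2. k -> g, p -> b, s -> z / _ Z: fires at position(s) 8: fdubogezzi
surface: fdubogezzi


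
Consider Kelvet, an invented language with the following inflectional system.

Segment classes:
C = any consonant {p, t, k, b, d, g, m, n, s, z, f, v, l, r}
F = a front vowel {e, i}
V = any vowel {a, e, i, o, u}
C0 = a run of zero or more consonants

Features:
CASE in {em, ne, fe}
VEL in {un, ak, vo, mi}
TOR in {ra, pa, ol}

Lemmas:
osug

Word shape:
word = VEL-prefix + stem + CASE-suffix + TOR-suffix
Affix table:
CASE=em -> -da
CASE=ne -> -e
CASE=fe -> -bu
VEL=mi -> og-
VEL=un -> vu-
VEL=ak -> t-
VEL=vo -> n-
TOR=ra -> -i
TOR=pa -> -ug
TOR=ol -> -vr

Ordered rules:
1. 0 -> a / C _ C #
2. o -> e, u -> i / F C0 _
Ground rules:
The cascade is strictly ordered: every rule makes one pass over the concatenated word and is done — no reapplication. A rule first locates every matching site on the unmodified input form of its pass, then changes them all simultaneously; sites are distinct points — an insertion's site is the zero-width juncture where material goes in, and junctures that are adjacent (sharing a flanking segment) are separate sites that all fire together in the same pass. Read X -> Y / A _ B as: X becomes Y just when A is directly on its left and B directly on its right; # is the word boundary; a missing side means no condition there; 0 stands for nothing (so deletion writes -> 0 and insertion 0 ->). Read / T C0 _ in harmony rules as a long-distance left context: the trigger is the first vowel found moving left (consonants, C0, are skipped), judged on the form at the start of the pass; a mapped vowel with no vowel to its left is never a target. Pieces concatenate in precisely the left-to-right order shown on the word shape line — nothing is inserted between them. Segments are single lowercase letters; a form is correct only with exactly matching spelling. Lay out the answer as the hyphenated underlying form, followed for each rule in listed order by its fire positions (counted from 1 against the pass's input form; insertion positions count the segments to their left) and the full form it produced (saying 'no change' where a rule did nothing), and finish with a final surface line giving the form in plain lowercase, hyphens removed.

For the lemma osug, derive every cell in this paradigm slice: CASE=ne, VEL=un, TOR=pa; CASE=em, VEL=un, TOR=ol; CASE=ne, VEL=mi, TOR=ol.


cell CASE=ne, VEL=un, TOR=pa:
underlying: vu-osug-e-ug
1. 0 -> a / C _ C #: no change
2. o -> e, u -> i / F C0 _: fires at position(s) 8: vuosugeig
surface: vuosugeig

cell CASE=em, VEL=un, TOR=ol:
underlying: vu-osug-da-vr
1. 0 -> a / C _ C #: inserts after position(s) 9: vuosugdavar
2. o -> e, u -> i / F C0 _: no change
surface: vuosugdavar

cell CASE=ne, VEL=mi, TOR=ol:
underlying: og-osug-e-vr
1. 0 -> a / C _ C #: inserts after position(s) 8: ogosugevar
2. o -> e, u -> i / F C0 _: no change
surface: ogosugevar


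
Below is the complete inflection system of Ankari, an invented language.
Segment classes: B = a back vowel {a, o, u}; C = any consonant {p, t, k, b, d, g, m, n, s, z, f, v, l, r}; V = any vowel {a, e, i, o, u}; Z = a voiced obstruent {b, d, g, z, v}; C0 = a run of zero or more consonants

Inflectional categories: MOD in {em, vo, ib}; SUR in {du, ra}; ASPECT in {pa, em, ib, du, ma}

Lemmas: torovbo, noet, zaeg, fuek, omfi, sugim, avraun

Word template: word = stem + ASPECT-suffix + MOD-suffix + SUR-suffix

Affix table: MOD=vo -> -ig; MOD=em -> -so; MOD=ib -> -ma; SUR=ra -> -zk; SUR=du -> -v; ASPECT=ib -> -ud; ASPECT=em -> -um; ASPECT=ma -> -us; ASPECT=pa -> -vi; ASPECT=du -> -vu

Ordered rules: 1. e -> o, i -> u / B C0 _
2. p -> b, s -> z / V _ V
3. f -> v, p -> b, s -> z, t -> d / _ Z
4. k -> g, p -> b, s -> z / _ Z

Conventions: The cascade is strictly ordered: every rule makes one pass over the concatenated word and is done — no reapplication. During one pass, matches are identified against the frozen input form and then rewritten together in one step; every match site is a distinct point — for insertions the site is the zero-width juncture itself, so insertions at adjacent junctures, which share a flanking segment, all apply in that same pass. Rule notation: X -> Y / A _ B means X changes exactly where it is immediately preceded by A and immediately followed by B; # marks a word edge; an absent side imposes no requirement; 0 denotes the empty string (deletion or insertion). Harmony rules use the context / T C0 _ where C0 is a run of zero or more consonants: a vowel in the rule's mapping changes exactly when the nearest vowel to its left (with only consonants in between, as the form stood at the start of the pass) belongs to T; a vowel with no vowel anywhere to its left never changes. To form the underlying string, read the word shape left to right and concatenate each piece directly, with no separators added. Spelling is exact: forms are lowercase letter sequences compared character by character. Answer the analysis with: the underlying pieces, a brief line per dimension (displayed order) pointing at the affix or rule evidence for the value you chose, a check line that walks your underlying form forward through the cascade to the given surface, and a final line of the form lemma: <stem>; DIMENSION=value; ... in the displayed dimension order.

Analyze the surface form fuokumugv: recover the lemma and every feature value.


underlying: fuek-um-ig-v
MOD=vo - signalled by the affix -ig
SUR=du - signalled by the affix -v
ASPECT=em - signalled by the affix -um
check: fuekumigv -> fuokumugv -> fuokumugv -> fuokumugv -> fuokumugv
lemma: fuek; MOD=vo; SUR=du; ASPECT=em


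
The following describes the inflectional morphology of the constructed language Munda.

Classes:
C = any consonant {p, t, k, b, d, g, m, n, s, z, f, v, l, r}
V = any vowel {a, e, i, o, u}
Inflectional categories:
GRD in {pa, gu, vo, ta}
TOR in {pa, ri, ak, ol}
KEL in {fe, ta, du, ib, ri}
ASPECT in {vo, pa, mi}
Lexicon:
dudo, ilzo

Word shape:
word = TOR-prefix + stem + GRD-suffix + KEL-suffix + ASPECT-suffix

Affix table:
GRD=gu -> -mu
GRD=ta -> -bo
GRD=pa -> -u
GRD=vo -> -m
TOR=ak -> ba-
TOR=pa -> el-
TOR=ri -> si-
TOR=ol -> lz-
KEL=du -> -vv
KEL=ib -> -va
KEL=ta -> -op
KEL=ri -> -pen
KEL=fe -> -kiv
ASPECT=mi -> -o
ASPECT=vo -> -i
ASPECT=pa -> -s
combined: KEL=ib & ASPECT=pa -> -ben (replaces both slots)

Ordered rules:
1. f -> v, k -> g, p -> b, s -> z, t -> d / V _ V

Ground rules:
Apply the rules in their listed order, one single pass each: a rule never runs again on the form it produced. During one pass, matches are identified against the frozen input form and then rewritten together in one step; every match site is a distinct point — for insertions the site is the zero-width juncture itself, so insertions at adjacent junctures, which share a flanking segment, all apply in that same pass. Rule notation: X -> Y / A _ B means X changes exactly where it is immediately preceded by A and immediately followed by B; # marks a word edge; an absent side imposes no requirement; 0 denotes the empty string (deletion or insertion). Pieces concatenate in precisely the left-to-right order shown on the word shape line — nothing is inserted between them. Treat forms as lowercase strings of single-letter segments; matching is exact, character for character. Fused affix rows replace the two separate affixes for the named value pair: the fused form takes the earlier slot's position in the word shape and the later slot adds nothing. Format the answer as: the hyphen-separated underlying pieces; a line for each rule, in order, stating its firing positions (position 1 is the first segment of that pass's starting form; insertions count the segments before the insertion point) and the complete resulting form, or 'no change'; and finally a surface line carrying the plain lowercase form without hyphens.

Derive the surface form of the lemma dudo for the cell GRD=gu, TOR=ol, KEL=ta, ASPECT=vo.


underlying: lz-dudo-mu-op-i
1. f -> v, k -> g, p -> b, s -> z, t -> d / V _ V: fires at position(s) 10: lzdudomuobi
surface: lzdudomuobi


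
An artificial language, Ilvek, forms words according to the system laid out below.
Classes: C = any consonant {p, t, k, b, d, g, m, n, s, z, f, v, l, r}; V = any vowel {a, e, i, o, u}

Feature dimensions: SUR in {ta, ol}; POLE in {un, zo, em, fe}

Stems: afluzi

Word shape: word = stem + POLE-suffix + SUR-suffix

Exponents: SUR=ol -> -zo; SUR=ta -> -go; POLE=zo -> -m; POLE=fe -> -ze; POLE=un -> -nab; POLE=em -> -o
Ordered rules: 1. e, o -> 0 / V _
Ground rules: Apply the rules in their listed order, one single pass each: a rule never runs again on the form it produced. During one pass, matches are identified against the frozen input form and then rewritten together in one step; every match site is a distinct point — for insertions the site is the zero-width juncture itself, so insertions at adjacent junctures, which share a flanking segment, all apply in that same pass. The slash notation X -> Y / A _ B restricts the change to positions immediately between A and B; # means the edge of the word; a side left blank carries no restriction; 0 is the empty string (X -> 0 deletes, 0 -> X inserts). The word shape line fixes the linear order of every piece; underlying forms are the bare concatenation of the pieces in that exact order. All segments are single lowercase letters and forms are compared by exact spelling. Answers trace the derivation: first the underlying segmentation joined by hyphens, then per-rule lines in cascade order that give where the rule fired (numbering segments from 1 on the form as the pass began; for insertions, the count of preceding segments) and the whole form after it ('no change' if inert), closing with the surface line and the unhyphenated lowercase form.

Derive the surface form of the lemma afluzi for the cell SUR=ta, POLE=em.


underlying: afluzi-o-go
1. e, o -> 0 / V _: fires at position(s) 7: afluzigo
surface: afluzigo


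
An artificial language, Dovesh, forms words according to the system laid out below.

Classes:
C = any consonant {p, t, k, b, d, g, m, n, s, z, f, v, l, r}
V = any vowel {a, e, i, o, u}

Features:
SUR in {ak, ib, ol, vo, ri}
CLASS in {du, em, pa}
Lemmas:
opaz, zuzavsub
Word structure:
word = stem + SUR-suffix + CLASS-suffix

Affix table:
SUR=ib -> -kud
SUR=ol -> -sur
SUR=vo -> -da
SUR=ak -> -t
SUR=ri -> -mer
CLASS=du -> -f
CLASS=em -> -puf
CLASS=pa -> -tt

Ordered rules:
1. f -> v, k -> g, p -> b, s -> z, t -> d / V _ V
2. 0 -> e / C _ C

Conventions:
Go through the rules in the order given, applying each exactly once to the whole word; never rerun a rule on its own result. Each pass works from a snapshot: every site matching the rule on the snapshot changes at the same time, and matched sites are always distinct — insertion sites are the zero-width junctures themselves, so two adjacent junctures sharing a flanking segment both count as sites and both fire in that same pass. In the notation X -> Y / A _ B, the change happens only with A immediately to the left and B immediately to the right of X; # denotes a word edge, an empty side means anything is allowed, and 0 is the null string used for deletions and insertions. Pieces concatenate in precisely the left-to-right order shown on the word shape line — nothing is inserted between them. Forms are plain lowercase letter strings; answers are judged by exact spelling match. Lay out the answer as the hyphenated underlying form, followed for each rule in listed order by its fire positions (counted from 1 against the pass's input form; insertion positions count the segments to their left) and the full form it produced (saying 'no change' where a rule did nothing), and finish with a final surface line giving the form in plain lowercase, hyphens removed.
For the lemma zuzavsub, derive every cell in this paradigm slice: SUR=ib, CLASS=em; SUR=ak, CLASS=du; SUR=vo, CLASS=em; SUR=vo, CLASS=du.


cell SUR=ib, CLASS=em:
underlying: zuzavsub-kud-puf
1. f -> v, k -> g, p -> b, s -> z, t -> d / V _ V: no change
2. 0 -> e / C _ C: inserts after position(s) 5, 8, 11: zuzavesubekudepuf
surface: zuzavesubekudepuf

cell SUR=ak, CLASS=du:
underlying: zuzavsub-t-f
1. f -> v, k -> g, p -> b, s -> z, t -> d / V _ V: no change
2. 0 -> e / C _ C: inserts after position(s) 5, 8, 9: zuzavesubetef
surface: zuzavesubetef

cell SUR=vo, CLASS=em:
underlying: zuzavsub-da-puf
1. f -> v, k -> g, p -> b, s -> z, t -> d / V _ V: fires at position(s) 11: zuzavsubdabuf
2. 0 -> e / C _ C: inserts after position(s) 5, 8: zuzavesubedabuf
surface: zuzavesubedabuf

cell SUR=vo, CLASS=du:
underlying: zuzavsub-da-f
1. f -> v, k -> g, p -> b, s -> z, t -> d / V _ V: no change
2. 0 -> e / C _ C: inserts after position(s) 5, 8: zuzavesubedaf
surface: zuzavesubedaf


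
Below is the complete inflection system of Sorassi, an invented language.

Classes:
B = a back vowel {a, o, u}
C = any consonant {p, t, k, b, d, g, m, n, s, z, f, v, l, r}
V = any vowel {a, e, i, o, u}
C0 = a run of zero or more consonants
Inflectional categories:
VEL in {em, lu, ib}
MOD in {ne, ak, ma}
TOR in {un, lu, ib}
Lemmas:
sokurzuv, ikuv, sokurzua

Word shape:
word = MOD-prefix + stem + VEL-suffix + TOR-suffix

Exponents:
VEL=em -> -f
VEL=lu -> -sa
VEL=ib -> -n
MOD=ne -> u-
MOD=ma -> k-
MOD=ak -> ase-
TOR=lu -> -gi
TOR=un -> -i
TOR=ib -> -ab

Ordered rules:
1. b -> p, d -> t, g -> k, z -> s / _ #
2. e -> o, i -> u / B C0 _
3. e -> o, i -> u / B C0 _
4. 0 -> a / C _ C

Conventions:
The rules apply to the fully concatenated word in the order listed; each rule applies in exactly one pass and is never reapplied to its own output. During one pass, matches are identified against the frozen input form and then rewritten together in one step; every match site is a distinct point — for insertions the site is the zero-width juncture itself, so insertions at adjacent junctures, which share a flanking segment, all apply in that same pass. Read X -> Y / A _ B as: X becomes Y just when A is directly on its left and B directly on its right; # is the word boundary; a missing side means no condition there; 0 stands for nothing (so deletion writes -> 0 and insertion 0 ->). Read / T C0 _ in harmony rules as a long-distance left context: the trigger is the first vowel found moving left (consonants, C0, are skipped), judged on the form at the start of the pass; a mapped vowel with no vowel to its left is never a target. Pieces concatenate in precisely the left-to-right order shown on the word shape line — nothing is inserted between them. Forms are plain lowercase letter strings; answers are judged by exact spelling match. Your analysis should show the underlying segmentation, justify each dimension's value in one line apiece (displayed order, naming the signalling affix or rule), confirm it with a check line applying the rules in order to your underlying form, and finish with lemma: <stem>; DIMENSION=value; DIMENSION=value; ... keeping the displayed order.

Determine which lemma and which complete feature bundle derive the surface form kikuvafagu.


underlying: k-ikuv-f-gi
VEL=em - signalled by the affix -f
MOD=ma - signalled by the affix k-
TOR=lu - signalled by the affix -gi
check: kikuvfgi -> kikuvfgi -> kikuvfgu -> kikuvfgu -> kikuvafagu
lemma: ikuv; VEL=em; MOD=ma; TOR=lu


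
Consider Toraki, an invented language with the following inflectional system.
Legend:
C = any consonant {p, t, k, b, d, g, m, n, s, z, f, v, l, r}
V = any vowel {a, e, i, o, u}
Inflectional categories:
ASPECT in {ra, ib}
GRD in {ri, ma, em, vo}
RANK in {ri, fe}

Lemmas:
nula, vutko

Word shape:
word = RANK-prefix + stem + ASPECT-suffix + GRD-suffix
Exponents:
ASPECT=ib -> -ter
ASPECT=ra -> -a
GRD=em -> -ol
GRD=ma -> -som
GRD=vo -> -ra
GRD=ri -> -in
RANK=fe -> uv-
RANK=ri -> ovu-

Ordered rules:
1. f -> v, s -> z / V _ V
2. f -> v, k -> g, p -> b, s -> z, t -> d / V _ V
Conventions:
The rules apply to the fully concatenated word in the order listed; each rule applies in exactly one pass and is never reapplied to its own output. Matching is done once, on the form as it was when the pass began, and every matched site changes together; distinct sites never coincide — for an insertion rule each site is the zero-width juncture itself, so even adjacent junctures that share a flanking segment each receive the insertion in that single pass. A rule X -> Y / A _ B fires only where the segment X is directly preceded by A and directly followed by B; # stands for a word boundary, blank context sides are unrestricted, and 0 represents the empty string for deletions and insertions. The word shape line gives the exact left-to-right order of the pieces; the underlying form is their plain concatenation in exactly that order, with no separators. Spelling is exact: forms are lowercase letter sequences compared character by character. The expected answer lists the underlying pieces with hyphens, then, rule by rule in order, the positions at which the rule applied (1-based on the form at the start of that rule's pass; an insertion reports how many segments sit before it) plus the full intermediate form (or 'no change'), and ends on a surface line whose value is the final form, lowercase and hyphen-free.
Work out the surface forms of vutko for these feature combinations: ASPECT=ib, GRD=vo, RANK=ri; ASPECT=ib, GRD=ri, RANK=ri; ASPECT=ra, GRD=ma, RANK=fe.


cell ASPECT=ib, GRD=vo, RANK=ri:
underlying: ovu-vutko-ter-ra
1. f -> v, s -> z / V _ V: no change
2. f -> v, k -> g, p -> b, s -> z, t -> d / V _ V: fires at position(s) 9: ovuvutkoderra
surface: ovuvutkoderra

cell ASPECT=ib, GRD=ri, RANK=ri:
underlying: ovu-vutko-ter-in
1. f -> v, s -> z / V _ V: no change
2. f -> v, k -> g, p -> b, s -> z, t -> d / V _ V: fires at position(s) 9: ovuvutkoderin
surface: ovuvutkoderin

cell ASPECT=ra, GRD=ma, RANK=fe:
underlying: uv-vutko-a-som
1. f -> v, s -> z / V _ V: fires at position(s) 9: uvvutkoazom
2. f -> v, k -> g, p -> b, s -> z, t -> d / V _ V: no change
surface: uvvutkoazom


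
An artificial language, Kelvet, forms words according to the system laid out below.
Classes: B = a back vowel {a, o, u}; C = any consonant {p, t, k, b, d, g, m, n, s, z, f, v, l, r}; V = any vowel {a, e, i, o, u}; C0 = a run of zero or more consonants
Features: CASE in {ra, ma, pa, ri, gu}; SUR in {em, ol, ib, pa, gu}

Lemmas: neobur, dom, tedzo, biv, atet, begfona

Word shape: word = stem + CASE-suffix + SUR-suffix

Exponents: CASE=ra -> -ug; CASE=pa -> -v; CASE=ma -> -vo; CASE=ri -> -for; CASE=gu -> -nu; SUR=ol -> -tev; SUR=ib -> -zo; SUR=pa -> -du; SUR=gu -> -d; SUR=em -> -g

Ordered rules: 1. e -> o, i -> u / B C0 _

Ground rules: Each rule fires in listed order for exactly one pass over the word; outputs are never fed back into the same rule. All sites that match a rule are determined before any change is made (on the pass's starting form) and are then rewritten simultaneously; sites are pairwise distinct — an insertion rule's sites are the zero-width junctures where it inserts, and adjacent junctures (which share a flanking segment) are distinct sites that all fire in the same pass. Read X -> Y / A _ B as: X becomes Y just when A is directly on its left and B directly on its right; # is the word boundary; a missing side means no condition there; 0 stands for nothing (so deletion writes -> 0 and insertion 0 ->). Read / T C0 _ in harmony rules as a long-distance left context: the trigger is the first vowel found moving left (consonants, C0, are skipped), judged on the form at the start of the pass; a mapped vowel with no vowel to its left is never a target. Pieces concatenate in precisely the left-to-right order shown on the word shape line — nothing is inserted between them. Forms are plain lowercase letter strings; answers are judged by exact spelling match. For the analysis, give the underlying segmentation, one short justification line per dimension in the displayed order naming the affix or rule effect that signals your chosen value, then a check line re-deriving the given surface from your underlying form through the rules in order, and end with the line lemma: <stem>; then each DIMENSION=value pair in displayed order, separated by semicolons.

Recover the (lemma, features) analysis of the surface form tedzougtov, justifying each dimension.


underlying: tedzo-ug-tev
CASE=ra - signalled by the affix -ug
SUR=ol - signalled by the affix -tev
check: tedzougtev -> tedzougtov
lemma: tedzo; CASE=ra; SUR=ol


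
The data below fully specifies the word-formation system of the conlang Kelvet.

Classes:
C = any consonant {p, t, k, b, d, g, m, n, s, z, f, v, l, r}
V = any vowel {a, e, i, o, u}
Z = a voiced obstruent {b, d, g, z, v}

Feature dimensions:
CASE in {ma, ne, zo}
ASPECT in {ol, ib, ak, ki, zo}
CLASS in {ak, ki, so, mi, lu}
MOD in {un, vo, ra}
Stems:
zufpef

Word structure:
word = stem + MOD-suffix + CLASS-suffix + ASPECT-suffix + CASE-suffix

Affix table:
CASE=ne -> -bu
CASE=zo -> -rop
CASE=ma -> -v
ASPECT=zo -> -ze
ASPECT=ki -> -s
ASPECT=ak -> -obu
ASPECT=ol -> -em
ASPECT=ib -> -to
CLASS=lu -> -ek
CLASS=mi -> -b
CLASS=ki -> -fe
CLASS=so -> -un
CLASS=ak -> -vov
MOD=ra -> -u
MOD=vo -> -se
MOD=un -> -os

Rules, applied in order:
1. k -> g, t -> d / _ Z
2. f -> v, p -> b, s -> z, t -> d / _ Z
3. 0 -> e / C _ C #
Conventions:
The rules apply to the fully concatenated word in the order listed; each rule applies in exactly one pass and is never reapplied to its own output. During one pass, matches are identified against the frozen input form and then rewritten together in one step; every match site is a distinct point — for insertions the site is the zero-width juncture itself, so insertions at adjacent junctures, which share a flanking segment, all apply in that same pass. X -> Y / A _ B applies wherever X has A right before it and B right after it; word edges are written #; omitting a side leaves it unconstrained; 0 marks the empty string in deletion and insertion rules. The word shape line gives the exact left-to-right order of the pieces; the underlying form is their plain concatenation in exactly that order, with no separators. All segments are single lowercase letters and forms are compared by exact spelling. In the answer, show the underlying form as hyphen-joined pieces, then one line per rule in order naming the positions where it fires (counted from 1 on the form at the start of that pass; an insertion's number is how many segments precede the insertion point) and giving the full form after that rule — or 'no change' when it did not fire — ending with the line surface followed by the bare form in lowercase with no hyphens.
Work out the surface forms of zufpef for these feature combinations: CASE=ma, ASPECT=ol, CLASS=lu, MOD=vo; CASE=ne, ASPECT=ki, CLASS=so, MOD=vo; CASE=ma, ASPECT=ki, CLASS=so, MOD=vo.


cell CASE=ma, ASPECT=ol, CLASS=lu, MOD=vo:
underlying: zufpef-se-ek-em-v
1. k -> g, t -> d / _ Z: no change
2. f -> v, p -> b, s -> z, t -> d / _ Z: no change
3. 0 -> e / C _ C #: inserts after position(s) 12: zufpefseekemev
surface: zufpefseekemev

cell CASE=ne, ASPECT=ki, CLASS=so, MOD=vo:
underlying: zufpef-se-un-s-bu
1. k -> g, t -> d / _ Z: no change
2. f -> v, p -> b, s -> z, t -> d / _ Z: fires at position(s) 11: zufpefseunzbu
3. 0 -> e / C _ C #: no change
surface: zufpefseunzbu

cell CASE=ma, ASPECT=ki, CLASS=so, MOD=vo:
underlying: zufpef-se-un-s-v
1. k -> g, t -> d / _ Z: no change
2. f -> v, p -> b, s -> z, t -> d / _ Z: fires at position(s) 11: zufpefseunzv
3. 0 -> e / C _ C #: inserts after position(s) 11: zufpefseunzev
surface: zufpefseunzev


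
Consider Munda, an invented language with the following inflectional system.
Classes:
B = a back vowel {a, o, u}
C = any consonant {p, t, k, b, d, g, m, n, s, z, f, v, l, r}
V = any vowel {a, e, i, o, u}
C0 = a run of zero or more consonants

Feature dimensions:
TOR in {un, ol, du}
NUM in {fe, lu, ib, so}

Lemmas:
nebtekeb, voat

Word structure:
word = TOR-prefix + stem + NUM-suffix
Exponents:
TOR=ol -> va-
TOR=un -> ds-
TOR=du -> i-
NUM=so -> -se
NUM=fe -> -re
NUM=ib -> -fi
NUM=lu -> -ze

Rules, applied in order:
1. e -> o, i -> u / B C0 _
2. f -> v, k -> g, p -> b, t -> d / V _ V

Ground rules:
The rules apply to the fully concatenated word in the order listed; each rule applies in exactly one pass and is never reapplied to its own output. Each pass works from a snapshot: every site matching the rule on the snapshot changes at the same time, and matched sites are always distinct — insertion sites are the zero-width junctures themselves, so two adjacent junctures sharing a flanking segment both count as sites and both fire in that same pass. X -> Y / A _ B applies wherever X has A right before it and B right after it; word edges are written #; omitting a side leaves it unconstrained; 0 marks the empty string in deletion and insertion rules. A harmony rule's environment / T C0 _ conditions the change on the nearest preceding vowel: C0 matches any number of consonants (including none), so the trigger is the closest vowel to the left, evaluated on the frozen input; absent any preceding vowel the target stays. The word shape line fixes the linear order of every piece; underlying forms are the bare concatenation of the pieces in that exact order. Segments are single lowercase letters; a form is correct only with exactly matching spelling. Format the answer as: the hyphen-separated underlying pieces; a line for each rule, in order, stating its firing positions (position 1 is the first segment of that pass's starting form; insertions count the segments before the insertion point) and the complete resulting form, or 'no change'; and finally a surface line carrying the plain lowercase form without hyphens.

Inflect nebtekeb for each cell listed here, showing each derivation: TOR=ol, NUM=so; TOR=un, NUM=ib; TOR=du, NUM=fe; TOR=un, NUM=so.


cell TOR=ol, NUM=so:
underlying: va-nebtekeb-se
1. e -> o, i -> u / B C0 _: fires at position(s) 4: vanobtekebse
2. f -> v, k -> g, p -> b, t -> d / V _ V: fires at position(s) 8: vanobtegebse
surface: vanobtegebse

cell TOR=un, NUM=ib:
underlying: ds-nebtekeb-fi
1. e -> o, i -> u / B C0 _: no change
2. f -> v, k -> g, p -> b, t -> d / V _ V: fires at position(s) 8: dsnebtegebfi
surface: dsnebtegebfi

cell TOR=du, NUM=fe:
underlying: i-nebtekeb-re
1. e -> o, i -> u / B C0 _: no change
2. f -> v, k -> g, p -> b, t -> d / V _ V: fires at position(s) 7: inebtegebre
surface: inebtegebre

cell TOR=un, NUM=so:
underlying: ds-nebtekeb-se
1. e -> o, i -> u / B C0 _: no change
2. f -> v, k -> g, p -> b, t -> d / V _ V: fires at position(s) 8: dsnebtegebse
surface: dsnebtegebse


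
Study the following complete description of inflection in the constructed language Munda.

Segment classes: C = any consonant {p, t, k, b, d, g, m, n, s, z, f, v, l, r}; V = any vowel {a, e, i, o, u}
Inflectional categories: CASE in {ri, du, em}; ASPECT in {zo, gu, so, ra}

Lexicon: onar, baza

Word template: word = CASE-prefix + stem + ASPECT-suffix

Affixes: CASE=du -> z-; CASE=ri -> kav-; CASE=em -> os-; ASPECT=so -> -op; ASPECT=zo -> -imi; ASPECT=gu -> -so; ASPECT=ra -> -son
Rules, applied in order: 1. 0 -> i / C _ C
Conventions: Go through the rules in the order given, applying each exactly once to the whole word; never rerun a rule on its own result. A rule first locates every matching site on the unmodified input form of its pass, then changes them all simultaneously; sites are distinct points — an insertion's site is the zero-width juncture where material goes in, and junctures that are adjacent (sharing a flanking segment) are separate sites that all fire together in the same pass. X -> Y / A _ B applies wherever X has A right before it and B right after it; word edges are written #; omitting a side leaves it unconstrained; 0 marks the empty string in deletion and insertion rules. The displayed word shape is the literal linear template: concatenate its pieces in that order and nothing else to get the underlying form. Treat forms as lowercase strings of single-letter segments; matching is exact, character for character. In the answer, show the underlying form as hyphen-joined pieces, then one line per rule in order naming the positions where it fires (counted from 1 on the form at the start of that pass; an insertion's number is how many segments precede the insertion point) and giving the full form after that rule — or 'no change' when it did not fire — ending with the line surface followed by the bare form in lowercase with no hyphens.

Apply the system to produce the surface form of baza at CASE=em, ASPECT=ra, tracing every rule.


underlying: os-baza-son
1. 0 -> i / C _ C: inserts after position(s) 2: osibazason
surface: osibazason
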